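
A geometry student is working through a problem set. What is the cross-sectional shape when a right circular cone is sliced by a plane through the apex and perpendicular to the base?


Solid: right circular cone
Cutting plane: through the apex and perpendicular to the base
Visualize the intersection of the plane with the solid's surface.
The boundary of the cut region is a isosceles triangle.
isosceles triangle


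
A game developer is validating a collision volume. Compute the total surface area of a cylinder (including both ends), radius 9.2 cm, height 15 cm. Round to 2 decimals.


Shape: closed cylinder
Radius r = 9.2 cm, Height h = 15 cm
Formula: SA = 2*pi*r^2 + 2*pi*r*h = 2*pi*r*(r + h)
r + h = 24.2
2 * r * (r + h) = 2 * 9.2 * 24.2 = 445.28
SA = 445.28 * pi
SA = 1398.89
1398.89 cm^2


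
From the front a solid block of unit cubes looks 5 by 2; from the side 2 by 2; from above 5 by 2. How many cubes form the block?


Orthographic views of a solid rectangular block:
Front view 5 x 2 -> length = 5, height = 2
Side view 2 x 2 -> width = 2, height = 2 (consistent)
Top view 5 x 2 -> confirms length = 5, width = 2
The block is 5 x 2 x 2.
Total unit cubes = 5 * 2 * 2 = 20
20 unit cubes


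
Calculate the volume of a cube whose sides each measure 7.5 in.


Shape: cube
Side s = 7.5 in
Formula: V = s^3
V = 7.5 * 7.5 * 7.5
V = 56.25 * 7.5
V = 421.875
421.875 in^3


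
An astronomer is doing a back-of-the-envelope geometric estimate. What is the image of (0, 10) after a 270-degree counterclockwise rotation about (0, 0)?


Transformation: rotation about the origin
Original point: (0, 10)
Rule for 270 deg counterclockwise: (x, y) -> (y, -x)
Apply: (0, 10) -> (10, 0)
(10, 0)


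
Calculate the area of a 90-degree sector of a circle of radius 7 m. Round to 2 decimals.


Shape: circular sector
Radius r = 7 m, Angle = 90 degrees
Formula: A = (angle/360) * pi * r^2
r^2 = 49
Fraction of circle = 90/360
A = (90/360) * pi * 49
A = 12.25 * pi
A = 38.48
38.48 m^2


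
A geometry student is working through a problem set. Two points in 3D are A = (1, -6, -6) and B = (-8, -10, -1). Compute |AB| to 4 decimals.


3D distance between two points
P1 = (1, -6, -6), P2 = (-8, -10, -1)
Formula: d = sqrt((x2-x1)^2 + (y2-y1)^2 + (z2-z1)^2)
dx = -8 - 1 = -9
dy = -10 - -6 = -4
dz = -1 - -6 = 5
dx^2 + dy^2 + dz^2 = 81 + 16 + 25 = 122
d = sqrt(122)
d = 11.0454
11.0454 units


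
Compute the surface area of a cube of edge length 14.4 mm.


Shape: cube
Side s = 14.4 mm
A cube has 6 square faces.
Formula: SA = 6 * s^2
s^2 = 207.36
SA = 6 * 207.36
SA = 1244.16
1244.16 mm^2


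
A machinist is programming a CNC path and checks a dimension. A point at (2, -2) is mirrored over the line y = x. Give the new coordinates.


Transformation: reflection
Original point: (2, -2)
Rule for reflection over y = x: (x, y) -> (y, x)
Apply: (2, -2) -> (-2, 2)
(-2, 2)


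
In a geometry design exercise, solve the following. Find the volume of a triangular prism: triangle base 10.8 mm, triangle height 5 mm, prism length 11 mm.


Shape: triangular prism
Triangle base = 10.8 mm, triangle height = 5 mm, prism length L = 11 mm
Formula: V = (1/2 * b * h_tri) * L
Cross-section area = 0.5 * 10.8 * 5 = 27
V = 27 * 11
V = 297
297 mm^3


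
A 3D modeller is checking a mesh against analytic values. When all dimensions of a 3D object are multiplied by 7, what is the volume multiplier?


Linear scale factor k = 7
Rule: under a linear scaling by k, volumes scale by k^3.
k^3 = 7 * 7 * 7
k^3 = 49 * 7
k^3 = 343
Volume scales by a factor of 343.
343 (dimensionless)


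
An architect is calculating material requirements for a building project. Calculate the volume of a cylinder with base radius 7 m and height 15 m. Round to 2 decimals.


Shape: cylinder
Radius r = 7 m, Height h = 15 m
Formula: V = pi * r^2 * h
r^2 = 49
V = pi * 49 * 15
V = 735 * pi
V = 2309.07
2309.07 m^3


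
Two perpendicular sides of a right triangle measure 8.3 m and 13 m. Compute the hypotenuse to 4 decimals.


Shape: right triangle
Legs a = 8.3 m, b = 13 m
Formula: c = sqrt(a^2 + b^2)
a^2 = 68.89, b^2 = 169
a^2 + b^2 = 237.89
c = sqrt(237.89)
c = 15.4237
15.4237 m


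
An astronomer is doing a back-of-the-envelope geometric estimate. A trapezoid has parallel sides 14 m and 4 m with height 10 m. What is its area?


Shape: trapezoid
Parallel sides a = 14 m, b = 4 m; Height h = 10 m
Formula: A = (a + b) * h / 2
a + b = 14 + 4 = 18
A = 18 * 10 / 2
A = 180 / 2
A = 90
90 m^2


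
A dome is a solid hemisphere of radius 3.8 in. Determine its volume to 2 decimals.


Shape: hemisphere (half of a sphere)
Radius r = 3.8 in
Formula: V = (1/2) * (4/3) * pi * r^3 = (2/3) * pi * r^3
r^3 = 54.872
(2/3) * 54.872 = 36.581333
V = 36.581333 * pi
V = 114.92
114.92 in^3


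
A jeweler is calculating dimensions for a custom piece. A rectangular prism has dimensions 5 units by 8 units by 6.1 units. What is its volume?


Shape: rectangular prism
l = 5 units, w = 8 units, h = 6.1 units
Formula: V = l * w * h
V = 5 * 8 * 6.1
V = 40 * 6.1
V = 244
244 units^3


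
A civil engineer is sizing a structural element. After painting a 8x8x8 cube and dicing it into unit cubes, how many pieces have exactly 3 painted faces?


Large cube: 8 x 8 x 8, cut into unit cubes.
Cubes with 3 painted faces are at the corners. A cube always has 8 corners.
Count = 8
8 unit cubes


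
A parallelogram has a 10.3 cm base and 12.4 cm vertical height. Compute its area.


Shape: parallelogram
Base b = 10.3 cm, Height h = 12.4 cm
Formula: A = b * h
A = 10.3 * 12.4
A = 127.72
127.72 cm^2


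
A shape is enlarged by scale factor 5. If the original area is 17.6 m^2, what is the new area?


Linear scale factor k = 5
Original area = 17.6 m^2
Rule: under a linear scaling by k, areas scale by k^2.
k^2 = 5^2 = 25
New area = 17.6 * 25
New area = 440
440 m^2


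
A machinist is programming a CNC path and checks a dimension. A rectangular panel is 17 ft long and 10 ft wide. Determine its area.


Shape: rectangle
Length l = 17 ft, Width w = 10 ft
Formula: A = l * w
A = 17 * 10
A = 170
170 ft^2


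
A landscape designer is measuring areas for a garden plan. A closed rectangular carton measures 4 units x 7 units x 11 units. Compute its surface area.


Shape: rectangular prism
l = 4 units, w = 7 units, h = 11 units
Formula: SA = 2(lw + lh + wh)
lw = 28, lh = 44, wh = 77
lw + lh + wh = 149
SA = 2 * 149
SA = 298
298 units^2


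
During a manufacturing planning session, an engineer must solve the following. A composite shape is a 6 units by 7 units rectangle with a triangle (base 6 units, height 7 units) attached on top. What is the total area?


Composite shape: rectangle + triangle
Rectangle area = 6 * 7 = 42
Triangle area = 0.5 * 6 * 7 = 21
Total = 42 + 21
Total = 63
63 units^2


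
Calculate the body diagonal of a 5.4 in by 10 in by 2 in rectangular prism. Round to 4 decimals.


Shape: rectangular box (space diagonal)
l = 5.4 in, w = 10 in, h = 2 in
Visualize: the diagonal of the base, then a right triangle with that diagonal and the height.
Formula: d = sqrt(l^2 + w^2 + h^2)
l^2 + w^2 + h^2 = 29.16 + 100 + 4 = 133.16
d = sqrt(133.16)
d = 11.5395
11.5395 in


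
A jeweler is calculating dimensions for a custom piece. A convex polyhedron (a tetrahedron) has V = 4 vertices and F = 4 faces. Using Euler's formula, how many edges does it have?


Polyhedron: tetrahedron
Euler's formula for convex polyhedra: V - E + F = 2
Given: V = 4 vertices and F = 4 faces
Solve for E:
E = V + F - 2 = 4 + 4 - 2 = 6
6 edges


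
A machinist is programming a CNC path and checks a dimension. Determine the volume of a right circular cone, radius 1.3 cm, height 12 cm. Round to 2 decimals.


Shape: cone
Radius r = 1.3 cm, Height h = 12 cm
Formula: V = (1/3) * pi * r^2 * h
r^2 = 1.69
pi * r^2 * h = pi * 1.69 * 12 = 20.28 * pi
V = 20.28 * pi / 3
V = 21.24
21.24 cm^3


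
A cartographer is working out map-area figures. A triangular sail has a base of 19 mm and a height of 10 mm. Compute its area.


Shape: triangle
Base b = 19 mm, Height h = 10 mm
Formula: A = (1/2) * b * h
A = 0.5 * 19 * 10
A = 0.5 * 190
A = 95
95 mm^2


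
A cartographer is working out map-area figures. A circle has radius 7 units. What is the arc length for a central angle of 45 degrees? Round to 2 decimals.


Shape: circular arc
Radius r = 7 units, Angle = 45 degrees
Formula: L = (angle/360) * 2 * pi * r
2 * pi * r = 14 * pi
L = (45/360) * 14 * pi
L = 1.75 * pi
L = 5.5
5.5 units


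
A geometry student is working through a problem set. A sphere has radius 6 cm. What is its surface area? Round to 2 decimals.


Shape: sphere
Radius r = 6 cm
Formula: SA = 4 * pi * r^2
r^2 = 36
SA = 4 * pi * 36
SA = 144 * pi
SA = 452.39
452.39 cm^2


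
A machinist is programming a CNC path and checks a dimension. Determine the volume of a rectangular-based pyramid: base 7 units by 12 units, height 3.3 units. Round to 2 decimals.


Shape: rectangular pyramid
Base: 7 units x 12 units, Height h = 3.3 units
Formula: V = (1/3) * base_area * h
base_area = 7 * 12 = 84
base_area * h = 84 * 3.3 = 277.2
V = 277.2 / 3
V = 92.4
92.4 units^3


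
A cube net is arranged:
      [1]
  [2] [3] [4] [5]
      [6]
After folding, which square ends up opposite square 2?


Net: cross layout. Take square 3 as the base (bottom).
Fold the four squares in the horizontal row up around 3: 2 -> left, 4 -> right, 5 wraps to the top.
Fold 1 and 6 up from 3: 1 -> back, 6 -> front.
Opposite pairs are therefore: (1, 6), (2, 4), (3, 5).
Face 2 is opposite face 4.
face 4


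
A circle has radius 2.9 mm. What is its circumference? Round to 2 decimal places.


Shape: circle
Radius r = 2.9 mm
Formula: C = 2 * pi * r
C = 2 * pi * 2.9
C = 5.8 * pi
C = 18.22
18.22 mm


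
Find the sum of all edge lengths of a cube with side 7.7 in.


Shape: cube
Side s = 7.7 in
A cube has 12 edges, all equal.
Formula: total edge length = 12 * s
Total = 12 * 7.7
Total = 92.4
92.4 in


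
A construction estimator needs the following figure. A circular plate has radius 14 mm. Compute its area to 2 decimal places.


Shape: circle
Radius r = 14 mm
Formula: A = pi * r^2
r^2 = 14^2 = 196
A = pi * 196
A = 615.75
615.75 mm^2


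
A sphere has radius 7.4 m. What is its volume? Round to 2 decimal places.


Shape: sphere
Radius r = 7.4 m
Formula: V = (4/3) * pi * r^3
r^3 = 405.224
(4/3) * 405.224 = 540.298667
V = 540.298667 * pi
V = 1697.4
1697.4 m^3


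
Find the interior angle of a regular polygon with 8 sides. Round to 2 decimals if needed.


Shape: regular octagon (8 sides)
Formula: interior angle = (n - 2) * 180 / n
(n - 2) = 6
(n - 2) * 180 = 1080
angle = 1080 / 8
angle = 135
135 degrees


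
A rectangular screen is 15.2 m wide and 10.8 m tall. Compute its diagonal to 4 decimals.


Shape: rectangle (diagonal via Pythagoras)
Sides: 15.2 m and 10.8 m
Formula: d = sqrt(l^2 + w^2)
l^2 = 231.04, w^2 = 116.64
l^2 + w^2 = 347.68
d = sqrt(347.68)
d = 18.6462
18.6462 m


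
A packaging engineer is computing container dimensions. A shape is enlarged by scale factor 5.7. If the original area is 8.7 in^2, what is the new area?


Linear scale factor k = 5.7
Original area = 8.7 in^2
Rule: under a linear scaling by k, areas scale by k^2.
k^2 = 5.7^2 = 32.49
New area = 8.7 * 32.49
New area = 282.663
282.663 in^2


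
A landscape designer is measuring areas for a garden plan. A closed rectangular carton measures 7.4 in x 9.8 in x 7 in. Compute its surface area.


Shape: rectangular prism
l = 7.4 in, w = 9.8 in, h = 7 in
Formula: SA = 2(lw + lh + wh)
lw = 72.52, lh = 51.8, wh = 68.6
lw + lh + wh = 192.92
SA = 2 * 192.92
SA = 385.84
385.84 in^2


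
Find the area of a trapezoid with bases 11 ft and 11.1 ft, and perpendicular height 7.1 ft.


Shape: trapezoid
Parallel sides a = 11 ft, b = 11.1 ft; Height h = 7.1 ft
Formula: A = (a + b) * h / 2
a + b = 11 + 11.1 = 22.1
A = 22.1 * 7.1 / 2
A = 156.91 / 2
A = 78.455
78.455 ft^2


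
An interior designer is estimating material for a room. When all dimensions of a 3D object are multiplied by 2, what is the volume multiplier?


Linear scale factor k = 2
Rule: under a linear scaling by k, volumes scale by k^3.
k^3 = 2 * 2 * 2
k^3 = 4 * 2
k^3 = 8
Volume scales by a factor of 8.
8 (dimensionless)


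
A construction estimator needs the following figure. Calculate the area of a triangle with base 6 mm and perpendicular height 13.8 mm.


Shape: triangle
Base b = 6 mm, Height h = 13.8 mm
Formula: A = (1/2) * b * h
A = 0.5 * 6 * 13.8
A = 0.5 * 82.8
A = 41.4
41.4 mm^2


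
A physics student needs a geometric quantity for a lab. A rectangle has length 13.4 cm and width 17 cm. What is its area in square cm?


Shape: rectangle
Length l = 13.4 cm, Width w = 17 cm
Formula: A = l * w
A = 13.4 * 17
A = 227.8
227.8 cm^2


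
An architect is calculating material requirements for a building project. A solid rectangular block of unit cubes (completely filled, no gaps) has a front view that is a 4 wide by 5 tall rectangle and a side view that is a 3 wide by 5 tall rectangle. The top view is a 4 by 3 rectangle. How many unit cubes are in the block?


Orthographic views of a solid rectangular block:
Front view 4 x 5 -> length = 4, height = 5
Side view 3 x 5 -> width = 3, height = 5 (consistent)
Top view 4 x 3 -> confirms length = 4, width = 3
The block is 4 x 3 x 5.
Total unit cubes = 4 * 3 * 5 = 60
60 unit cubes


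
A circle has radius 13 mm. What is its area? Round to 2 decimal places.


Shape: circle
Radius r = 13 mm
Formula: A = pi * r^2
r^2 = 13^2 = 169
A = pi * 169
A = 530.93
530.93 mm^2


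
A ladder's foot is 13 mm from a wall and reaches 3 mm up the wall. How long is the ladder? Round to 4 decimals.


Shape: right triangle
Legs a = 13 mm, b = 3 mm
Formula: c = sqrt(a^2 + b^2)
a^2 = 169, b^2 = 9
a^2 + b^2 = 178
c = sqrt(178)
c = 13.3417
13.3417 mm


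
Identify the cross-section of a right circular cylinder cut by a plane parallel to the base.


Solid: right circular cylinder
Cutting plane: parallel to the base
Visualize the intersection of the plane with the solid's surface.
The boundary of the cut region is a circle.
circle


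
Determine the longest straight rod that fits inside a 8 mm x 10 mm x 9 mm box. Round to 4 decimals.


Shape: rectangular box (space diagonal)
l = 8 mm, w = 10 mm, h = 9 mm
Visualize: the diagonal of the base, then a right triangle with that diagonal and the height.
Formula: d = sqrt(l^2 + w^2 + h^2)
l^2 + w^2 + h^2 = 64 + 100 + 81 = 245
d = sqrt(245)
d = 15.6525
15.6525 mm


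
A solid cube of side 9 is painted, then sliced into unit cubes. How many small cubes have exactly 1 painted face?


Large cube: 9 x 9 x 9, cut into unit cubes.
n = 9, so n - 2 = 7
Cubes with 1 painted face lie in the interior of each face.
A cube has 6 faces; each contributes (n - 2)^2 = 49 such cubes.
Count = 6 * 49 = 294
294 unit cubes


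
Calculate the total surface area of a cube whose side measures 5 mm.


Shape: cube
Side s = 5 mm
A cube has 6 square faces.
Formula: SA = 6 * s^2
s^2 = 25
SA = 6 * 25
SA = 150
150 mm^2


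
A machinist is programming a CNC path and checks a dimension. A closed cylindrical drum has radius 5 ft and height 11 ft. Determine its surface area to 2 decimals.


Shape: closed cylinder
Radius r = 5 ft, Height h = 11 ft
Formula: SA = 2*pi*r^2 + 2*pi*r*h = 2*pi*r*(r + h)
r + h = 16
2 * r * (r + h) = 2 * 5 * 16 = 160
SA = 160 * pi
SA = 502.65
502.65 ft^2


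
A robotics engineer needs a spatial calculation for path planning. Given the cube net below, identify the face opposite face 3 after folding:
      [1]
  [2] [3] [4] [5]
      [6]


Net: cross layout. Take square 3 as the base (bottom).
Fold the four squares in the horizontal row up around 3: 2 -> left, 4 -> right, 5 wraps to the top.
Fold 1 and 6 up from 3: 1 -> back, 6 -> front.
Opposite pairs are therefore: (1, 6), (2, 4), (3, 5).
Face 3 is opposite face 5.
face 5


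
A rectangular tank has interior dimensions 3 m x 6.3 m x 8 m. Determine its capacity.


Shape: rectangular prism
l = 3 m, w = 6.3 m, h = 8 m
Formula: V = l * w * h
V = 3 * 6.3 * 8
V = 18.9 * 8
V = 151.2
151.2 m^3


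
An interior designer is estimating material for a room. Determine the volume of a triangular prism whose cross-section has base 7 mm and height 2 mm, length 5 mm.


Shape: triangular prism
Triangle base = 7 mm, triangle height = 2 mm, prism length L = 5 mm
Formula: V = (1/2 * b * h_tri) * L
Cross-section area = 0.5 * 7 * 2 = 7
V = 7 * 5
V = 35
35 mm^3


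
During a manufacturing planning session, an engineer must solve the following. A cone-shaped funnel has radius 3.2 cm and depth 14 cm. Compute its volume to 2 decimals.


Shape: cone
Radius r = 3.2 cm, Height h = 14 cm
Formula: V = (1/3) * pi * r^2 * h
r^2 = 10.24
pi * r^2 * h = pi * 10.24 * 14 = 143.36 * pi
V = 143.36 * pi / 3
V = 150.13
150.13 cm^3


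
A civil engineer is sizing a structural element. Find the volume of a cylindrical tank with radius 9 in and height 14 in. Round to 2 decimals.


Shape: cylinder
Radius r = 9 in, Height h = 14 in
Formula: V = pi * r^2 * h
r^2 = 81
V = pi * 81 * 14
V = 1134 * pi
V = 3562.57
3562.57 in^3


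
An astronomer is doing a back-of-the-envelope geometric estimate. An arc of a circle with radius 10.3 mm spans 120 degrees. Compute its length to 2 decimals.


Shape: circular arc
Radius r = 10.3 mm, Angle = 120 degrees
Formula: L = (angle/360) * 2 * pi * r
2 * pi * r = 20.6 * pi
L = (120/360) * 20.6 * pi
L = 6.866667 * pi
L = 21.57
21.57 mm


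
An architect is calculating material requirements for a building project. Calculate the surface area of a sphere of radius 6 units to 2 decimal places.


Shape: sphere
Radius r = 6 units
Formula: SA = 4 * pi * r^2
r^2 = 36
SA = 4 * pi * 36
SA = 144 * pi
SA = 452.39
452.39 units^2


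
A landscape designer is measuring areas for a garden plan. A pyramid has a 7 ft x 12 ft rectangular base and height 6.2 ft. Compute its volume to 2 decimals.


Shape: rectangular pyramid
Base: 7 ft x 12 ft, Height h = 6.2 ft
Formula: V = (1/3) * base_area * h
base_area = 7 * 12 = 84
base_area * h = 84 * 6.2 = 520.8
V = 520.8 / 3
V = 173.6
173.6 ft^3


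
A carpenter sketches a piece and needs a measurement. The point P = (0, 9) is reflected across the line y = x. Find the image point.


Transformation: reflection
Original point: (0, 9)
Rule for reflection over y = x: (x, y) -> (y, x)
Apply: (0, 9) -> (9, 0)
(9, 0)


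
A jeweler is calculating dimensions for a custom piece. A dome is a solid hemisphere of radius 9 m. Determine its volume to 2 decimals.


Shape: hemisphere (half of a sphere)
Radius r = 9 m
Formula: V = (1/2) * (4/3) * pi * r^3 = (2/3) * pi * r^3
r^3 = 729
(2/3) * 729 = 486
V = 486 * pi
V = 1526.81
1526.81 m^3


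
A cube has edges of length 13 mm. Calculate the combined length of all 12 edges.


Shape: cube
Side s = 13 mm
A cube has 12 edges, all equal.
Formula: total edge length = 12 * s
Total = 12 * 13
Total = 156
156 mm


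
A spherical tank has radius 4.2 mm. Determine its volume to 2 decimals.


Shape: sphere
Radius r = 4.2 mm
Formula: V = (4/3) * pi * r^3
r^3 = 74.088
(4/3) * 74.088 = 98.784
V = 98.784 * pi
V = 310.34
310.34 mm^3


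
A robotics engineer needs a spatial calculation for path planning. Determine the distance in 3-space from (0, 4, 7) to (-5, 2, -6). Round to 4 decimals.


3D distance between two points
P1 = (0, 4, 7), P2 = (-5, 2, -6)
Formula: d = sqrt((x2-x1)^2 + (y2-y1)^2 + (z2-z1)^2)
dx = -5 - 0 = -5
dy = 2 - 4 = -2
dz = -6 - 7 = -13
dx^2 + dy^2 + dz^2 = 25 + 4 + 169 = 198
d = sqrt(198)
d = 14.0712
14.0712 units


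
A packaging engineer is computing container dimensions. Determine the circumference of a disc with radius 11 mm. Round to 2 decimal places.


Shape: circle
Radius r = 11 mm
Formula: C = 2 * pi * r
C = 2 * pi * 11
C = 22 * pi
C = 69.12
69.12 mm


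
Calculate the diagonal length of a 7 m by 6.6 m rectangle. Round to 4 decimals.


Shape: rectangle (diagonal via Pythagoras)
Sides: 7 m and 6.6 m
Formula: d = sqrt(l^2 + w^2)
l^2 = 49, w^2 = 43.56
l^2 + w^2 = 92.56
d = sqrt(92.56)
d = 9.6208
9.6208 m


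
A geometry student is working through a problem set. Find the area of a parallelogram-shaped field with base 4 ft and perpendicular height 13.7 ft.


Shape: parallelogram
Base b = 4 ft, Height h = 13.7 ft
Formula: A = b * h
A = 4 * 13.7
A = 54.8
54.8 ft^2


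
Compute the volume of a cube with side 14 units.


Shape: cube
Side s = 14 units
Formula: V = s^3
V = 14 * 14 * 14
V = 196 * 14
V = 2744
2744 units^3


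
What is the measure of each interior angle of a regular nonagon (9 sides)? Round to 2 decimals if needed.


Shape: regular nonagon (9 sides)
Formula: interior angle = (n - 2) * 180 / n
(n - 2) = 7
(n - 2) * 180 = 1260
angle = 1260 / 9
angle = 140
140 degrees


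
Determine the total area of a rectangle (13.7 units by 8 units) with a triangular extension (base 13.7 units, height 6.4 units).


Composite shape: rectangle + triangle
Rectangle area = 13.7 * 8 = 109.6
Triangle area = 0.5 * 13.7 * 6.4 = 43.84
Total = 109.6 + 43.84
Total = 153.44
153.44 units^2


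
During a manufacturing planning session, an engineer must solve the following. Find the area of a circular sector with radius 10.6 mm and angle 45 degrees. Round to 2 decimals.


Shape: circular sector
Radius r = 10.6 mm, Angle = 45 degrees
Formula: A = (angle/360) * pi * r^2
r^2 = 112.36
Fraction of circle = 45/360
A = (45/360) * pi * 112.36
A = 14.045 * pi
A = 44.12
44.12 mm^2


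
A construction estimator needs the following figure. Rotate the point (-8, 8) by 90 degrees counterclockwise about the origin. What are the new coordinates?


Transformation: rotation about the origin
Original point: (-8, 8)
Rule for 90 deg counterclockwise: (x, y) -> (-y, x)
Apply: (-8, 8) -> (-8, -8)
(-8, -8)


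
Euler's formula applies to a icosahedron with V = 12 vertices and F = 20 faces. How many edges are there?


Polyhedron: icosahedron
Euler's formula for convex polyhedra: V - E + F = 2
Given: V = 12 vertices and F = 20 faces
Solve for E:
E = V + F - 2 = 12 + 20 - 2 = 30
30 edges


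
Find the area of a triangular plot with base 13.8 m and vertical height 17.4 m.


Shape: triangle
Base b = 13.8 m, Height h = 17.4 m
Formula: A = (1/2) * b * h
A = 0.5 * 13.8 * 17.4
A = 0.5 * 240.12
A = 120.06
120.06 m^2


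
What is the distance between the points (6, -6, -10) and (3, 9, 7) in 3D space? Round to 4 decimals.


3D distance between two points
P1 = (6, -6, -10), P2 = (3, 9, 7)
Formula: d = sqrt((x2-x1)^2 + (y2-y1)^2 + (z2-z1)^2)
dx = 3 - 6 = -3
dy = 9 - -6 = 15
dz = 7 - -10 = 17
dx^2 + dy^2 + dz^2 = 9 + 225 + 289 = 523
d = sqrt(523)
d = 22.8692
22.8692 units


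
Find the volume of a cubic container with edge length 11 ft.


Shape: cube
Side s = 11 ft
Formula: V = s^3
V = 11 * 11 * 11
V = 121 * 11
V = 1331
1331 ft^3


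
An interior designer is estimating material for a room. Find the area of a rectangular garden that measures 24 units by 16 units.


Shape: rectangle
Length l = 24 units, Width w = 16 units
Formula: A = l * w
A = 24 * 16
A = 384
384 units^2


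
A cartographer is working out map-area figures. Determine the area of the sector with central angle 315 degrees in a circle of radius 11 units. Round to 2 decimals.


Shape: circular sector
Radius r = 11 units, Angle = 315 degrees
Formula: A = (angle/360) * pi * r^2
r^2 = 121
Fraction of circle = 315/360
A = (315/360) * pi * 121
A = 105.875 * pi
A = 332.62
332.62 units^2


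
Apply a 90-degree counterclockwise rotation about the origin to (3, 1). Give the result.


Transformation: rotation about the origin
Original point: (3, 1)
Rule for 90 deg counterclockwise: (x, y) -> (-y, x)
Apply: (3, 1) -> (-1, 3)
(-1, 3)


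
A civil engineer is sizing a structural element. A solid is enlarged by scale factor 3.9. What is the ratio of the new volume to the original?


Linear scale factor k = 3.9
Rule: under a linear scaling by k, volumes scale by k^3.
k^3 = 3.9 * 3.9 * 3.9
k^3 = 15.21 * 3.9
k^3 = 59.319
Volume scales by a factor of 59.319.
59.319 (dimensionless)


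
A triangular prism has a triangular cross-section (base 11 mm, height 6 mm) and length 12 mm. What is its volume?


Shape: triangular prism
Triangle base = 11 mm, triangle height = 6 mm, prism length L = 12 mm
Formula: V = (1/2 * b * h_tri) * L
Cross-section area = 0.5 * 11 * 6 = 33
V = 33 * 12
V = 396
396 mm^3


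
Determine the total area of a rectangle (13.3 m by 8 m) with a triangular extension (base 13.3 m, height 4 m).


Composite shape: rectangle + triangle
Rectangle area = 13.3 * 8 = 106.4
Triangle area = 0.5 * 13.3 * 4 = 26.6
Total = 106.4 + 26.6
Total = 133
133 m^2


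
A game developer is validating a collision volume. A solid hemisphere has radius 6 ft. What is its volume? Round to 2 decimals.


Shape: hemisphere (half of a sphere)
Radius r = 6 ft
Formula: V = (1/2) * (4/3) * pi * r^3 = (2/3) * pi * r^3
r^3 = 216
(2/3) * 216 = 144
V = 144 * pi
V = 452.39
452.39 ft^3


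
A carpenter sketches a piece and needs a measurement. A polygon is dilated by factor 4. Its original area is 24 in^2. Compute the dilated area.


Linear scale factor k = 4
Original area = 24 in^2
Rule: under a linear scaling by k, areas scale by k^2.
k^2 = 4^2 = 16
New area = 24 * 16
New area = 384
384 in^2


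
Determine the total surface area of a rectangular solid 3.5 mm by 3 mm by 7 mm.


Shape: rectangular prism
l = 3.5 mm, w = 3 mm, h = 7 mm
Formula: SA = 2(lw + lh + wh)
lw = 10.5, lh = 24.5, wh = 21
lw + lh + wh = 56
SA = 2 * 56
SA = 112
112 mm^2


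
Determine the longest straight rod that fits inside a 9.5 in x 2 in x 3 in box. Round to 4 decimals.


Shape: rectangular box (space diagonal)
l = 9.5 in, w = 2 in, h = 3 in
Visualize: the diagonal of the base, then a right triangle with that diagonal and the height.
Formula: d = sqrt(l^2 + w^2 + h^2)
l^2 + w^2 + h^2 = 90.25 + 4 + 9 = 103.25
d = sqrt(103.25)
d = 10.1612
10.1612 in


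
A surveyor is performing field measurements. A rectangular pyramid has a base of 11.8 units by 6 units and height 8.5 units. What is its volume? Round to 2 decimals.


Shape: rectangular pyramid
Base: 11.8 units x 6 units, Height h = 8.5 units
Formula: V = (1/3) * base_area * h
base_area = 11.8 * 6 = 70.8
base_area * h = 70.8 * 8.5 = 601.8
V = 601.8 / 3
V = 200.6
200.6 units^3


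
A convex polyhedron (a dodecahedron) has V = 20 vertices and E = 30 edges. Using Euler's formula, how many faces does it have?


Polyhedron: dodecahedron
Euler's formula for convex polyhedra: V - E + F = 2
Given: V = 20 vertices and E = 30 edges
Solve for F:
F = 2 + E - V = 2 + 30 - 20 = 12
12 faces


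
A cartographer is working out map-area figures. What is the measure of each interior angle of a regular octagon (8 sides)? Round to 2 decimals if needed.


Shape: regular octagon (8 sides)
Formula: interior angle = (n - 2) * 180 / n
(n - 2) = 6
(n - 2) * 180 = 1080
angle = 1080 / 8
angle = 135
135 degrees


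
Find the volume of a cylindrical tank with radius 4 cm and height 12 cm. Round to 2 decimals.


Shape: cylinder
Radius r = 4 cm, Height h = 12 cm
Formula: V = pi * r^2 * h
r^2 = 16
V = pi * 16 * 12
V = 192 * pi
V = 603.19
603.19 cm^3


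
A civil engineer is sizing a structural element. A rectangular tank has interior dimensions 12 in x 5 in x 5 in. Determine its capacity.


Shape: rectangular prism
l = 12 in, w = 5 in, h = 5 in
Formula: V = l * w * h
V = 12 * 5 * 5
V = 60 * 5
V = 300
300 in^3


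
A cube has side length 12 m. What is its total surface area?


Shape: cube
Side s = 12 m
A cube has 6 square faces.
Formula: SA = 6 * s^2
s^2 = 144
SA = 6 * 144
SA = 864
864 m^2


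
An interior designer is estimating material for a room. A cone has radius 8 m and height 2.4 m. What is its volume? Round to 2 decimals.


Shape: cone
Radius r = 8 m, Height h = 2.4 m
Formula: V = (1/3) * pi * r^2 * h
r^2 = 64
pi * r^2 * h = pi * 64 * 2.4 = 153.6 * pi
V = 153.6 * pi / 3
V = 160.85
160.85 m^3


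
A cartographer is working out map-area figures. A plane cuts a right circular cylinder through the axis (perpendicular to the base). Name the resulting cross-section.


Solid: right circular cylinder
Cutting plane: through the axis (perpendicular to the base)
Visualize the intersection of the plane with the solid's surface.
The boundary of the cut region is a rectangle.
rectangle


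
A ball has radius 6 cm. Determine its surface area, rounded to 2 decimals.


Shape: sphere
Radius r = 6 cm
Formula: SA = 4 * pi * r^2
r^2 = 36
SA = 4 * pi * 36
SA = 144 * pi
SA = 452.39
452.39 cm^2


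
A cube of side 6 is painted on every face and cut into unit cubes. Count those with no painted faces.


Large cube: 6 x 6 x 6, cut into unit cubes.
n = 6, so n - 2 = 4
Unpainted cubes form the interior (n - 2)^3 block.
(n - 2)^3 = 4^3 = 64
64 unit cubes


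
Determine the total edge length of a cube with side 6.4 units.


Shape: cube
Side s = 6.4 units
A cube has 12 edges, all equal.
Formula: total edge length = 12 * s
Total = 12 * 6.4
Total = 76.8
76.8 units


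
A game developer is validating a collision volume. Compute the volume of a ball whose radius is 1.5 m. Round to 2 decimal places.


Shape: sphere
Radius r = 1.5 m
Formula: V = (4/3) * pi * r^3
r^3 = 3.375
(4/3) * 3.375 = 4.5
V = 4.5 * pi
V = 14.14
14.14 m^3


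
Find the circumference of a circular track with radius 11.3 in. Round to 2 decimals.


Shape: circle
Radius r = 11.3 in
Formula: C = 2 * pi * r
C = 2 * pi * 11.3
C = 22.6 * pi
C = 71
71 in


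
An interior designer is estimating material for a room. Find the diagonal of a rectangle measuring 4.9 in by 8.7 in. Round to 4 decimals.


Shape: rectangle (diagonal via Pythagoras)
Sides: 4.9 in and 8.7 in
Formula: d = sqrt(l^2 + w^2)
l^2 = 24.01, w^2 = 75.69
l^2 + w^2 = 99.7
d = sqrt(99.7)
d = 9.985
9.985 in


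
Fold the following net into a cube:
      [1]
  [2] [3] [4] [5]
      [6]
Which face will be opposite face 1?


Net: cross layout. Take square 3 as the base (bottom).
Fold the four squares in the horizontal row up around 3: 2 -> left, 4 -> right, 5 wraps to the top.
Fold 1 and 6 up from 3: 1 -> back, 6 -> front.
Opposite pairs are therefore: (1, 6), (2, 4), (3, 5).
Face 1 is opposite face 6.
face 6


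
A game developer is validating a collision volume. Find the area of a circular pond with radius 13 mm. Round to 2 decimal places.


Shape: circle
Radius r = 13 mm
Formula: A = pi * r^2
r^2 = 13^2 = 169
A = pi * 169
A = 530.93
530.93 mm^2


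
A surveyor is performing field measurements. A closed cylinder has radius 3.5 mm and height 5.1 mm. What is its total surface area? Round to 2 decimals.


Shape: closed cylinder
Radius r = 3.5 mm, Height h = 5.1 mm
Formula: SA = 2*pi*r^2 + 2*pi*r*h = 2*pi*r*(r + h)
r + h = 8.6
2 * r * (r + h) = 2 * 3.5 * 8.6 = 60.2
SA = 60.2 * pi
SA = 189.12
189.12 mm^2


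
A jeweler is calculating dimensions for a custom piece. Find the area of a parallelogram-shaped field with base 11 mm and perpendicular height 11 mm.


Shape: parallelogram
Base b = 11 mm, Height h = 11 mm
Formula: A = b * h
A = 11 * 11
A = 121
121 mm^2


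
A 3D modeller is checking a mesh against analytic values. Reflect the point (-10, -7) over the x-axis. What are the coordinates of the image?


Transformation: reflection
Original point: (-10, -7)
Rule for reflection over the x-axis: (x, y) -> (x, -y)
Apply: (-10, -7) -> (-10, 7)
(-10, 7)


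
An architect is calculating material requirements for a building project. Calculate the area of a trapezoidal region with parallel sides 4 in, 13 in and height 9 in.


Shape: trapezoid
Parallel sides a = 4 in, b = 13 in; Height h = 9 in
Formula: A = (a + b) * h / 2
a + b = 4 + 13 = 17
A = 17 * 9 / 2
A = 153 / 2
A = 76.5
76.5 in^2


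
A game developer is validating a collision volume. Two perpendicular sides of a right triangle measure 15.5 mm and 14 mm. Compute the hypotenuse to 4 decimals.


Shape: right triangle
Legs a = 15.5 mm, b = 14 mm
Formula: c = sqrt(a^2 + b^2)
a^2 = 240.25, b^2 = 196
a^2 + b^2 = 436.25
c = sqrt(436.25)
c = 20.8866
20.8866 mm


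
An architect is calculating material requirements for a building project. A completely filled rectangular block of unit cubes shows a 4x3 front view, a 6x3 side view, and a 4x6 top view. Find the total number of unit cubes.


Orthographic views of a solid rectangular block:
Front view 4 x 3 -> length = 4, height = 3
Side view 6 x 3 -> width = 6, height = 3 (consistent)
Top view 4 x 6 -> confirms length = 4, width = 6
The block is 4 x 6 x 3.
Total unit cubes = 4 * 6 * 3 = 72
72 unit cubes


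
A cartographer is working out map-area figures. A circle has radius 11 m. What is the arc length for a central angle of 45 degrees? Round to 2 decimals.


Shape: circular arc
Radius r = 11 m, Angle = 45 degrees
Formula: L = (angle/360) * 2 * pi * r
2 * pi * r = 22 * pi
L = (45/360) * 22 * pi
L = 2.75 * pi
L = 8.64
8.64 m


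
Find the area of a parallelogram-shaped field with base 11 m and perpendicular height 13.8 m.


Shape: parallelogram
Base b = 11 m, Height h = 13.8 m
Formula: A = b * h
A = 11 * 13.8
A = 151.8
151.8 m^2


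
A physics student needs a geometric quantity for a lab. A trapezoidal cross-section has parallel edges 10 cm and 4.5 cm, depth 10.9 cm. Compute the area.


Shape: trapezoid
Parallel sides a = 10 cm, b = 4.5 cm; Height h = 10.9 cm
Formula: A = (a + b) * h / 2
a + b = 10 + 4.5 = 14.5
A = 14.5 * 10.9 / 2
A = 158.05 / 2
A = 79.025
79.025 cm^2


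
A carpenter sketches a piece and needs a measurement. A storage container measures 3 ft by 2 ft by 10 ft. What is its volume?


Shape: rectangular prism
l = 3 ft, w = 2 ft, h = 10 ft
Formula: V = l * w * h
V = 3 * 2 * 10
V = 6 * 10
V = 60
60 ft^3


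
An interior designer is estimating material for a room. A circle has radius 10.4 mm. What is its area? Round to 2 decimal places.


Shape: circle
Radius r = 10.4 mm
Formula: A = pi * r^2
r^2 = 10.4^2 = 108.16
A = pi * 108.16
A = 339.79
339.79 mm^2


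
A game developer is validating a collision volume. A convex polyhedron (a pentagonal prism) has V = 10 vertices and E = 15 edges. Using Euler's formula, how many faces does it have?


Polyhedron: pentagonal prism
Euler's formula for convex polyhedra: V - E + F = 2
Given: V = 10 vertices and E = 15 edges
Solve for F:
F = 2 + E - V = 2 + 15 - 10 = 7
7 faces


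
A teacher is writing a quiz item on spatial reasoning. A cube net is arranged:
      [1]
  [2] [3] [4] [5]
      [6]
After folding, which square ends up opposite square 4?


Net: cross layout. Take square 3 as the base (bottom).
Fold the four squares in the horizontal row up around 3: 2 -> left, 4 -> right, 5 wraps to the top.
Fold 1 and 6 up from 3: 1 -> back, 6 -> front.
Opposite pairs are therefore: (1, 6), (2, 4), (3, 5).
Face 4 is opposite face 2.
face 2


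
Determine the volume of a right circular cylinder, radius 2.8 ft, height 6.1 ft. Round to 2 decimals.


Shape: cylinder
Radius r = 2.8 ft, Height h = 6.1 ft
Formula: V = pi * r^2 * h
r^2 = 7.84
V = pi * 7.84 * 6.1
V = 47.824 * pi
V = 150.24
150.24 ft^3


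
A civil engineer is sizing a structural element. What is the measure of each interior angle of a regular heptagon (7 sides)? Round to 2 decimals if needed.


Shape: regular heptagon (7 sides)
Formula: interior angle = (n - 2) * 180 / n
(n - 2) = 5
(n - 2) * 180 = 900
angle = 900 / 7
angle = 128.57
128.57 degrees


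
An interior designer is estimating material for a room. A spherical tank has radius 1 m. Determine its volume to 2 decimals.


Shape: sphere
Radius r = 1 m
Formula: V = (4/3) * pi * r^3
r^3 = 1
(4/3) * 1 = 1.333333
V = 1.333333 * pi
V = 4.19
4.19 m^3


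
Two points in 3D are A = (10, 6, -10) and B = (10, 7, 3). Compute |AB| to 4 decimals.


3D distance between two points
P1 = (10, 6, -10), P2 = (10, 7, 3)
Formula: d = sqrt((x2-x1)^2 + (y2-y1)^2 + (z2-z1)^2)
dx = 10 - 10 = 0
dy = 7 - 6 = 1
dz = 3 - -10 = 13
dx^2 + dy^2 + dz^2 = 0 + 1 + 169 = 170
d = sqrt(170)
d = 13.0384
13.0384 units


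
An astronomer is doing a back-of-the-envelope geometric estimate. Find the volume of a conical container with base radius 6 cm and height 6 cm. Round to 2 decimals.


Shape: cone
Radius r = 6 cm, Height h = 6 cm
Formula: V = (1/3) * pi * r^2 * h
r^2 = 36
pi * r^2 * h = pi * 36 * 6 = 216 * pi
V = 216 * pi / 3
V = 226.19
226.19 cm^3


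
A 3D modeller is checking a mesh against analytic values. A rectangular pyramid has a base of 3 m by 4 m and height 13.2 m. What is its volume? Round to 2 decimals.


Shape: rectangular pyramid
Base: 3 m x 4 m, Height h = 13.2 m
Formula: V = (1/3) * base_area * h
base_area = 3 * 4 = 12
base_area * h = 12 * 13.2 = 158.4
V = 158.4 / 3
V = 52.8
52.8 m^3


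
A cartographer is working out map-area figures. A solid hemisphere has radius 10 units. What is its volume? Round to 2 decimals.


Shape: hemisphere (half of a sphere)
Radius r = 10 units
Formula: V = (1/2) * (4/3) * pi * r^3 = (2/3) * pi * r^3
r^3 = 1000
(2/3) * 1000 = 666.666667
V = 666.666667 * pi
V = 2094.4
2094.4 units^3


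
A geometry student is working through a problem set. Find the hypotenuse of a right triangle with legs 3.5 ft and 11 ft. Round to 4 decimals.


Shape: right triangle
Legs a = 3.5 ft, b = 11 ft
Formula: c = sqrt(a^2 + b^2)
a^2 = 12.25, b^2 = 121
a^2 + b^2 = 133.25
c = sqrt(133.25)
c = 11.5434
11.5434 ft


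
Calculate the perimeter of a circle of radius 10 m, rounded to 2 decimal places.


Shape: circle
Radius r = 10 m
Formula: C = 2 * pi * r
C = 2 * pi * 10
C = 20 * pi
C = 62.83
62.83 m


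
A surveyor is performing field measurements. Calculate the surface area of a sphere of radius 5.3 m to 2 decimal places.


Shape: sphere
Radius r = 5.3 m
Formula: SA = 4 * pi * r^2
r^2 = 28.09
SA = 4 * pi * 28.09
SA = 112.36 * pi
SA = 352.99
352.99 m^2


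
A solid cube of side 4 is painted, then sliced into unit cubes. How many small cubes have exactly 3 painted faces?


Large cube: 4 x 4 x 4, cut into unit cubes.
Cubes with 3 painted faces are at the corners. A cube always has 8 corners.
Count = 8
8 unit cubes


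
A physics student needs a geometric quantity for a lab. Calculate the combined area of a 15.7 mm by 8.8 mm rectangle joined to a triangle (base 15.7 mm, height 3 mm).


Composite shape: rectangle + triangle
Rectangle area = 15.7 * 8.8 = 138.16
Triangle area = 0.5 * 15.7 * 3 = 23.55
Total = 138.16 + 23.55
Total = 161.71
161.71 mm^2


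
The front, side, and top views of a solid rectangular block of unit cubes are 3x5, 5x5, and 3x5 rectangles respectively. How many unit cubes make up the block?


Orthographic views of a solid rectangular block:
Front view 3 x 5 -> length = 3, height = 5
Side view 5 x 5 -> width = 5, height = 5 (consistent)
Top view 3 x 5 -> confirms length = 3, width = 5
The block is 3 x 5 x 5.
Total unit cubes = 3 * 5 * 5 = 75
75 unit cubes


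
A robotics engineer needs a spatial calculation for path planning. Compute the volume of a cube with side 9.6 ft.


Shape: cube
Side s = 9.6 ft
Formula: V = s^3
V = 9.6 * 9.6 * 9.6
V = 92.16 * 9.6
V = 884.736
884.736 ft^3


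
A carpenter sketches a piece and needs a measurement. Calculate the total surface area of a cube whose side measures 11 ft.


Shape: cube
Side s = 11 ft
A cube has 6 square faces.
Formula: SA = 6 * s^2
s^2 = 121
SA = 6 * 121
SA = 726
726 ft^2


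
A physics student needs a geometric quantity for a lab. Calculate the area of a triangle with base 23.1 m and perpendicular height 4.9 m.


Shape: triangle
Base b = 23.1 m, Height h = 4.9 m
Formula: A = (1/2) * b * h
A = 0.5 * 23.1 * 4.9
A = 0.5 * 113.19
A = 56.595
56.595 m^2


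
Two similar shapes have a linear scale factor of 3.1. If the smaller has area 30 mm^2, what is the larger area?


Linear scale factor k = 3.1
Original area = 30 mm^2
Rule: under a linear scaling by k, areas scale by k^2.
k^2 = 3.1^2 = 9.61
New area = 30 * 9.61
New area = 288.3
288.3 mm^2
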